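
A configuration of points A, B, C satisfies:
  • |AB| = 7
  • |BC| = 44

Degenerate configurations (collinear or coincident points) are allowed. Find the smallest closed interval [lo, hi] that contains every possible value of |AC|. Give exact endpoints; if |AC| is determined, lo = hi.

|AB| ∈ {7}
|BC| ∈ {44}
|AC| ∈ [37, 51]

|AC| ∈ [37, 51]  (≈ [37.0000, 51.0000])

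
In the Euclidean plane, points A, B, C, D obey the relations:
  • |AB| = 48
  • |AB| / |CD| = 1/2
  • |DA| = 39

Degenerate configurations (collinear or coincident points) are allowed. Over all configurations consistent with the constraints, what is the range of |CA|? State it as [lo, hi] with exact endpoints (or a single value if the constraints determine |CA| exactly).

|CA| ∈ [57, 135]  (≈ [57.0000, 135.0000])

|AB| ∈ {48}
|AD| ∈ {39}
|CD| ∈ {96}
|BD| ∈ [9, 87]
|AC| ∈ [57, 135]
|BC| ∈ [9, 183]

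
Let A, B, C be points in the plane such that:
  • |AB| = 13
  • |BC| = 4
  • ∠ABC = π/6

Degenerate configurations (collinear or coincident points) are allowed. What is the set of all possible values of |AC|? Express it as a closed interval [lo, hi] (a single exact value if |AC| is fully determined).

|AC| = √(185 - 52·√(3))  (≈ 9.7434)

|AB| ∈ {13}
|BC| ∈ {4}
|AC| ∈ {√(185 - 52·√(3))}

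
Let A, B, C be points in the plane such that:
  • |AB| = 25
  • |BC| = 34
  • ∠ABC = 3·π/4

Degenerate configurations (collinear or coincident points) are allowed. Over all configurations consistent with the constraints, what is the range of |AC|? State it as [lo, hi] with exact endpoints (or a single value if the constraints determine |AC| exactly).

|AC| = √(850·√(2) + 1781)  (≈ 54.6176)

|AB| ∈ {25}
|BC| ∈ {34}
|AC| ∈ {√(850·√(2) + 1781)}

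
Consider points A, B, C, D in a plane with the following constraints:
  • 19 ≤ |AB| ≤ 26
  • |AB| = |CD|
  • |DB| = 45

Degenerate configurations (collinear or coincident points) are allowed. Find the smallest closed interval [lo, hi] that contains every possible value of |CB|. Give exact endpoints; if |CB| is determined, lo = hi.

|AB| ∈ [19, 26]
|BD| ∈ {45}
|CD| ∈ [19, 26]
|AD| ∈ [19, 71]
|BC| ∈ [19, 71]
|AC| ∈ [0, 97]

|CB| ∈ [19, 71]  (≈ [19.0000, 71.0000])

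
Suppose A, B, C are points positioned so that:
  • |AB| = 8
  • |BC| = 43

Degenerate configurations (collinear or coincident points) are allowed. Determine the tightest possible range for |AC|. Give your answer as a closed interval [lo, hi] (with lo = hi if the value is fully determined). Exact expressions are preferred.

|AC| ∈ [35, 51]  (≈ [35.0000, 51.0000])

|AB| ∈ {8}
|BC| ∈ {43}
|AC| ∈ [35, 51]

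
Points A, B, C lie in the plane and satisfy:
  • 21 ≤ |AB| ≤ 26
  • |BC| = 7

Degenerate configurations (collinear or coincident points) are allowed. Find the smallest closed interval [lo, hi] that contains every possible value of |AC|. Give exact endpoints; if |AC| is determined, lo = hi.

|AC| ∈ [14, 33]  (≈ [14.0000, 33.0000])

|AB| ∈ [21, 26]
|BC| ∈ {7}
|AC| ∈ [14, 33]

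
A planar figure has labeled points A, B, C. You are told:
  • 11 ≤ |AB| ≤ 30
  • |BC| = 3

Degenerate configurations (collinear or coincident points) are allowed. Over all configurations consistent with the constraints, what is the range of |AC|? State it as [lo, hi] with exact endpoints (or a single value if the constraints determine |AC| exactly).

|AB| ∈ [11, 30]
|BC| ∈ {3}
|AC| ∈ [8, 33]

|AC| ∈ [8, 33]  (≈ [8.0000, 33.0000])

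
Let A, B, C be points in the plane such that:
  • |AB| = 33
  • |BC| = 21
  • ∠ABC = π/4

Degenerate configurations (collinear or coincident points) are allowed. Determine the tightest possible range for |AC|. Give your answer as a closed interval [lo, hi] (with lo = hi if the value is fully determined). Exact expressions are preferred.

|AB| ∈ {33}
|BC| ∈ {21}
|AC| ∈ {3·√(170 - 77·√(2))}

|AC| = 3·√(170 - 77·√(2))  (≈ 23.4510)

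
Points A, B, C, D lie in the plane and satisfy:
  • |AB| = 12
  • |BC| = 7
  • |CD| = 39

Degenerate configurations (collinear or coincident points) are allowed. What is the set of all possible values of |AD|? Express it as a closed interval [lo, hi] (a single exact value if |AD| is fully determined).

|AD| ∈ [20, 58]  (≈ [20.0000, 58.0000])

|AB| ∈ {12}
|BC| ∈ {7}
|CD| ∈ {39}
|AC| ∈ [5, 19]
|BD| ∈ [32, 46]
|AD| ∈ [20, 58]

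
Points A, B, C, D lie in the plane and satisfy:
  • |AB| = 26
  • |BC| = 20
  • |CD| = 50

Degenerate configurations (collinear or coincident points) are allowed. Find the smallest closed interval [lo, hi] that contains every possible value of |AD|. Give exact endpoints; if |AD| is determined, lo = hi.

|AB| ∈ {26}
|BC| ∈ {20}
|CD| ∈ {50}
|AC| ∈ [6, 46]
|BD| ∈ [30, 70]
|AD| ∈ [4, 96]

|AD| ∈ [4, 96]  (≈ [4.0000, 96.0000])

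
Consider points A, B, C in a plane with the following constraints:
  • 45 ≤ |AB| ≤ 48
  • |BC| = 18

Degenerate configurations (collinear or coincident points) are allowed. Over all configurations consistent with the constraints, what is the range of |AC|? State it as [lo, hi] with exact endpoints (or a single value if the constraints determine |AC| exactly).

|AC| ∈ [27, 66]  (≈ [27.0000, 66.0000])

|AB| ∈ [45, 48]
|BC| ∈ {18}
|AC| ∈ [27, 66]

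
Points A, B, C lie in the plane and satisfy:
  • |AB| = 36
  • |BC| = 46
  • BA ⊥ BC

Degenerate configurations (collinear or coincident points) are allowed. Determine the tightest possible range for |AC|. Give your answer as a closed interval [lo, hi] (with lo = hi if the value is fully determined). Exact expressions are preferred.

|AB| ∈ {36}
|BC| ∈ {46}
|AC| ∈ {2·√(853)}

|AC| = 2·√(853)  (≈ 58.4123)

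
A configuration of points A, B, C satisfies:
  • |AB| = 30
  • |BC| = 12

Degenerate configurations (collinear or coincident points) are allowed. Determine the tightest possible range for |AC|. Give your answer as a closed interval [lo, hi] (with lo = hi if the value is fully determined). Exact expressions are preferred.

|AB| ∈ {30}
|BC| ∈ {12}
|AC| ∈ [18, 42]

|AC| ∈ [18, 42]  (≈ [18.0000, 42.0000])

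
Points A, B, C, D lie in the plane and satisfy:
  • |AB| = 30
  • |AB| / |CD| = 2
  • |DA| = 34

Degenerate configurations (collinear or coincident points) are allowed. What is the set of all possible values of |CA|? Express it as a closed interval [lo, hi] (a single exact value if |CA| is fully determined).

|CA| ∈ [19, 49]  (≈ [19.0000, 49.0000])

|AB| ∈ {30}
|AD| ∈ {34}
|CD| ∈ {15}
|BD| ∈ [4, 64]
|AC| ∈ [19, 49]
|BC| ∈ [0, 79]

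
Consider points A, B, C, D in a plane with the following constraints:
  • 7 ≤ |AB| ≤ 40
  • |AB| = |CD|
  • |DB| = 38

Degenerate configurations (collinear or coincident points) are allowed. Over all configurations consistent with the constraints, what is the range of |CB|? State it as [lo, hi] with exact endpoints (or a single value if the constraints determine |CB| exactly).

|AB| ∈ [7, 40]
|BD| ∈ {38}
|CD| ∈ [7, 40]
|AD| ∈ [0, 78]
|BC| ∈ [0, 78]
|AC| ∈ [0, 118]

|CB| ∈ [0, 78]  (≈ [0.0000, 78.0000])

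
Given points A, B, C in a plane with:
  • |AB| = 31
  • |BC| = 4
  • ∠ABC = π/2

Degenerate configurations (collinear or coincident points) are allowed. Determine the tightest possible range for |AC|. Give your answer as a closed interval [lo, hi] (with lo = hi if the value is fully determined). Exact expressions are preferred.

|AB| ∈ {31}
|BC| ∈ {4}
|AC| ∈ {√(977)}

|AC| = √(977)  (≈ 31.2570)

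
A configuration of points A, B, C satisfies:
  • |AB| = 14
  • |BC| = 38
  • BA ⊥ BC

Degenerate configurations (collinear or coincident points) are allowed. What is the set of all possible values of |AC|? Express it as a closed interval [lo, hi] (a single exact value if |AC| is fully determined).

|AB| ∈ {14}
|BC| ∈ {38}
|AC| ∈ {2·√(410)}

|AC| = 2·√(410)  (≈ 40.4969)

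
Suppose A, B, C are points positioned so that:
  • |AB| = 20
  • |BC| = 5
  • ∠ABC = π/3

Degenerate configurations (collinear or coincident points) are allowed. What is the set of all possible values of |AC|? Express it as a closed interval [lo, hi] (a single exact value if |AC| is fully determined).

|AC| = 5·√(13)  (≈ 18.0278)

|AB| ∈ {20}
|BC| ∈ {5}
|AC| ∈ {5·√(13)}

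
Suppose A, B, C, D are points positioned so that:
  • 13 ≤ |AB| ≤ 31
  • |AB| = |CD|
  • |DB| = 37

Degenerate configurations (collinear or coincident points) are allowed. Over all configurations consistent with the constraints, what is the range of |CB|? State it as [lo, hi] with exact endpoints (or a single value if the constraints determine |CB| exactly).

|AB| ∈ [13, 31]
|BD| ∈ {37}
|CD| ∈ [13, 31]
|AD| ∈ [6, 68]
|BC| ∈ [6, 68]
|AC| ∈ [0, 99]

|CB| ∈ [6, 68]  (≈ [6.0000, 68.0000])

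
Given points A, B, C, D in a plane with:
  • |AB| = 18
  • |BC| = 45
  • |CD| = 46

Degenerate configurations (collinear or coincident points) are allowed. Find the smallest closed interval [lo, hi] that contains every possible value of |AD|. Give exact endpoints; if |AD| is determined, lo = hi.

|AD| ∈ [0, 109]  (≈ [0.0000, 109.0000])

|AB| ∈ {18}
|BC| ∈ {45}
|CD| ∈ {46}
|AC| ∈ [27, 63]
|BD| ∈ [1, 91]
|AD| ∈ [0, 109]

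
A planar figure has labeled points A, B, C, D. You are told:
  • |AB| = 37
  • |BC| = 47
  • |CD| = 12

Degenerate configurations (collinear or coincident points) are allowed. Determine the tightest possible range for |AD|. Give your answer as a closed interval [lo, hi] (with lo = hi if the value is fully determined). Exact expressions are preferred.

|AD| ∈ [0, 96]  (≈ [0.0000, 96.0000])

|AB| ∈ {37}
|BC| ∈ {47}
|CD| ∈ {12}
|AC| ∈ [10, 84]
|BD| ∈ [35, 59]
|AD| ∈ [0, 96]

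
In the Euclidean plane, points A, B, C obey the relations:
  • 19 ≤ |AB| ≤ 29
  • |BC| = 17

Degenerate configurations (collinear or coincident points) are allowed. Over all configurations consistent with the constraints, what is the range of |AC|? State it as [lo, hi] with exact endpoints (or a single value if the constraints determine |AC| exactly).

|AB| ∈ [19, 29]
|BC| ∈ {17}
|AC| ∈ [2, 46]

|AC| ∈ [2, 46]  (≈ [2.0000, 46.0000])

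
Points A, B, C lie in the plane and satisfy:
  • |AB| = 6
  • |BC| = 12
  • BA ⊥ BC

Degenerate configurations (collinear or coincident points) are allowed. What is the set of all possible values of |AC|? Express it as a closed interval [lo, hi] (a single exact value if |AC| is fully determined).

|AC| = 6·√(5)  (≈ 13.4164)

|AB| ∈ {6}
|BC| ∈ {12}
|AC| ∈ {6·√(5)}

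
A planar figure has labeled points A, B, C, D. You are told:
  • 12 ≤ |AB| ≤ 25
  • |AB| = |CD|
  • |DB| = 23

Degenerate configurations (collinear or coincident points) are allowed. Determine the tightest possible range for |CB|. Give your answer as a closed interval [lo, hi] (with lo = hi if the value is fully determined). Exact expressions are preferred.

|AB| ∈ [12, 25]
|BD| ∈ {23}
|CD| ∈ [12, 25]
|AD| ∈ [0, 48]
|BC| ∈ [0, 48]
|AC| ∈ [0, 73]

|CB| ∈ [0, 48]  (≈ [0.0000, 48.0000])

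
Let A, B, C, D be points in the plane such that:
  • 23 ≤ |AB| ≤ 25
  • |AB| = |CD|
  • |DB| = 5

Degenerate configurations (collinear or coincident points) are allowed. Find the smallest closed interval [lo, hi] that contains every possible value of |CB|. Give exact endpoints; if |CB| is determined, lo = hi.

|AB| ∈ [23, 25]
|BD| ∈ {5}
|CD| ∈ [23, 25]
|AD| ∈ [18, 30]
|BC| ∈ [18, 30]
|AC| ∈ [0, 55]

|CB| ∈ [18, 30]  (≈ [18.0000, 30.0000])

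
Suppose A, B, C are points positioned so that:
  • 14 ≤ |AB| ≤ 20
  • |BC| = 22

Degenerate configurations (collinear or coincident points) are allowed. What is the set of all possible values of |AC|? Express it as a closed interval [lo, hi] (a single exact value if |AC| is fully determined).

|AC| ∈ [2, 42]  (≈ [2.0000, 42.0000])

|AB| ∈ [14, 20]
|BC| ∈ {22}
|AC| ∈ [2, 42]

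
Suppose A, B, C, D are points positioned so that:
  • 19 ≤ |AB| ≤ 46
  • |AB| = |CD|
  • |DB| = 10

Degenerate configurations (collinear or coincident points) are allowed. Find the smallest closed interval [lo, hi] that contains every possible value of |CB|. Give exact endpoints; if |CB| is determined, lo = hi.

|CB| ∈ [9, 56]  (≈ [9.0000, 56.0000])

|AB| ∈ [19, 46]
|BD| ∈ {10}
|CD| ∈ [19, 46]
|AD| ∈ [9, 56]
|BC| ∈ [9, 56]
|AC| ∈ [0, 102]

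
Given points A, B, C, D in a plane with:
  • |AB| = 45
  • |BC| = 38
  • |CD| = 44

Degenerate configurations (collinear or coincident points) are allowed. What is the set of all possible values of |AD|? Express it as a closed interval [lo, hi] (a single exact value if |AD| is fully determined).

|AD| ∈ [0, 127]  (≈ [0.0000, 127.0000])

|AB| ∈ {45}
|BC| ∈ {38}
|CD| ∈ {44}
|AC| ∈ [7, 83]
|BD| ∈ [6, 82]
|AD| ∈ [0, 127]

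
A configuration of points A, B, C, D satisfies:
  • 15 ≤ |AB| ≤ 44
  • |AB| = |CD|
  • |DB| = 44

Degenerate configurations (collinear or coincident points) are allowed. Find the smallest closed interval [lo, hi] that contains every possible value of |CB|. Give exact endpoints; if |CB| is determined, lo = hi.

|AB| ∈ [15, 44]
|BD| ∈ {44}
|CD| ∈ [15, 44]
|AD| ∈ [0, 88]
|BC| ∈ [0, 88]
|AC| ∈ [0, 132]

|CB| ∈ [0, 88]  (≈ [0.0000, 88.0000])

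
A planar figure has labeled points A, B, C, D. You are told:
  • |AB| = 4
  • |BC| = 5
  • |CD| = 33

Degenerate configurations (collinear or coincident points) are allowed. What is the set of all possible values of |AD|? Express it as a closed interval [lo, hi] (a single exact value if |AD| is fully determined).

|AD| ∈ [24, 42]  (≈ [24.0000, 42.0000])

|AB| ∈ {4}
|BC| ∈ {5}
|CD| ∈ {33}
|AC| ∈ [1, 9]
|BD| ∈ [28, 38]
|AD| ∈ [24, 42]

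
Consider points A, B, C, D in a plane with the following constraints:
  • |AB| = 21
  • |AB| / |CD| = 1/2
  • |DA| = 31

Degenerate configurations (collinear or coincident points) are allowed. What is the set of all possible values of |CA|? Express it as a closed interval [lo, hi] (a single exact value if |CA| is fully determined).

|CA| ∈ [11, 73]  (≈ [11.0000, 73.0000])

|AB| ∈ {21}
|AD| ∈ {31}
|CD| ∈ {42}
|BD| ∈ [10, 52]
|AC| ∈ [11, 73]
|BC| ∈ [0, 94]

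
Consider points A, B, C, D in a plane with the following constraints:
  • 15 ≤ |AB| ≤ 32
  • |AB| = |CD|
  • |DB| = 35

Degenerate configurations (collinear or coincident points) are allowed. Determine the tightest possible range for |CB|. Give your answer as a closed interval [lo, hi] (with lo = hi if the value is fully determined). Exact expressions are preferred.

|AB| ∈ [15, 32]
|BD| ∈ {35}
|CD| ∈ [15, 32]
|AD| ∈ [3, 67]
|BC| ∈ [3, 67]
|AC| ∈ [0, 99]

|CB| ∈ [3, 67]  (≈ [3.0000, 67.0000])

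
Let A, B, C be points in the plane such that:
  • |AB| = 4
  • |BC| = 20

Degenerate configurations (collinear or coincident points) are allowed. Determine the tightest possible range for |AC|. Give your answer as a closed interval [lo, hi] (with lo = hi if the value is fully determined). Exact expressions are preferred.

|AC| ∈ [16, 24]  (≈ [16.0000, 24.0000])

|AB| ∈ {4}
|BC| ∈ {20}
|AC| ∈ [16, 24]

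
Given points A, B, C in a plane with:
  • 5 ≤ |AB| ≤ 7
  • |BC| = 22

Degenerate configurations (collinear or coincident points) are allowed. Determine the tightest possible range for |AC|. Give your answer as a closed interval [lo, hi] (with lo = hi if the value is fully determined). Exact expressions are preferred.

|AB| ∈ [5, 7]
|BC| ∈ {22}
|AC| ∈ [15, 29]

|AC| ∈ [15, 29]  (≈ [15.0000, 29.0000])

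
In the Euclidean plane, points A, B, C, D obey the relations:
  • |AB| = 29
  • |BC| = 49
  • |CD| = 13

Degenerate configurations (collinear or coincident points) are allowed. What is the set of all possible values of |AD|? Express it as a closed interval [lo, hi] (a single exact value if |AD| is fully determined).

|AB| ∈ {29}
|BC| ∈ {49}
|CD| ∈ {13}
|AC| ∈ [20, 78]
|BD| ∈ [36, 62]
|AD| ∈ [7, 91]

|AD| ∈ [7, 91]  (≈ [7.0000, 91.0000])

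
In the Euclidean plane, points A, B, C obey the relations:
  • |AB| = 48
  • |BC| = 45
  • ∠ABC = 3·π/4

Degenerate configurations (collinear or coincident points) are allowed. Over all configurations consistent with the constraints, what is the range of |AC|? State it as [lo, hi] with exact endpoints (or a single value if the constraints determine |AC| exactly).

|AC| = 3·√(240·√(2) + 481)  (≈ 85.9285)

|AB| ∈ {48}
|BC| ∈ {45}
|AC| ∈ {3·√(240·√(2) + 481)}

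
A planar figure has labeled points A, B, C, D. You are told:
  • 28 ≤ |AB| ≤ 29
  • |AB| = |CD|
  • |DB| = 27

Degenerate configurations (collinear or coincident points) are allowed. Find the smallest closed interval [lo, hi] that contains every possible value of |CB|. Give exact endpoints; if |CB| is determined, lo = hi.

|CB| ∈ [1, 56]  (≈ [1.0000, 56.0000])

|AB| ∈ [28, 29]
|BD| ∈ {27}
|CD| ∈ [28, 29]
|AD| ∈ [1, 56]
|BC| ∈ [1, 56]
|AC| ∈ [0, 85]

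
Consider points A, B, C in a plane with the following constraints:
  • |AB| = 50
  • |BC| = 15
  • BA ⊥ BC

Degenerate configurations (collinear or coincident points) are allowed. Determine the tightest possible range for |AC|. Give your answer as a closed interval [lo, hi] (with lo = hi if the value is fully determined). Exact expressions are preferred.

|AC| = 5·√(109)  (≈ 52.2015)

|AB| ∈ {50}
|BC| ∈ {15}
|AC| ∈ {5·√(109)}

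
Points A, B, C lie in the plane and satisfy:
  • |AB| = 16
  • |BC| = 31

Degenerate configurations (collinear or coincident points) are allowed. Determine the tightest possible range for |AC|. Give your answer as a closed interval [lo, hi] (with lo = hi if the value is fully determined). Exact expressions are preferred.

|AC| ∈ [15, 47]  (≈ [15.0000, 47.0000])

|AB| ∈ {16}
|BC| ∈ {31}
|AC| ∈ [15, 47]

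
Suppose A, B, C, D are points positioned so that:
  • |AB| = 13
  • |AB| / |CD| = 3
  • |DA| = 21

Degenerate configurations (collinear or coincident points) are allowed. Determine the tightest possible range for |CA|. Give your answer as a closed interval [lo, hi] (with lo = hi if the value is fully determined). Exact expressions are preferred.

|CA| ∈ [50/3, 76/3]  (≈ [16.6667, 25.3333])

|AB| ∈ {13}
|AD| ∈ {21}
|CD| ∈ {13/3}
|BD| ∈ [8, 34]
|AC| ∈ [50/3, 76/3]
|BC| ∈ [11/3, 115/3]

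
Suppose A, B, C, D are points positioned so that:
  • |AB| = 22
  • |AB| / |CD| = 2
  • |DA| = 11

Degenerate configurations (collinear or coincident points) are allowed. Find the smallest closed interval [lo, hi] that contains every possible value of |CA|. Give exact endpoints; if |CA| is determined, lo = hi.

|AB| ∈ {22}
|AD| ∈ {11}
|CD| ∈ {11}
|BD| ∈ [11, 33]
|AC| ∈ [0, 22]
|BC| ∈ [0, 44]

|CA| ∈ [0, 22]  (≈ [0.0000, 22.0000])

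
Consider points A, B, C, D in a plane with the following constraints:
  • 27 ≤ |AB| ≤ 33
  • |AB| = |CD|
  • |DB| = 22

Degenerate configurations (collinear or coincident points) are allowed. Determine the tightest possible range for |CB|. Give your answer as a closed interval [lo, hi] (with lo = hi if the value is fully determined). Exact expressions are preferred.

|AB| ∈ [27, 33]
|BD| ∈ {22}
|CD| ∈ [27, 33]
|AD| ∈ [5, 55]
|BC| ∈ [5, 55]
|AC| ∈ [0, 88]

|CB| ∈ [5, 55]  (≈ [5.0000, 55.0000])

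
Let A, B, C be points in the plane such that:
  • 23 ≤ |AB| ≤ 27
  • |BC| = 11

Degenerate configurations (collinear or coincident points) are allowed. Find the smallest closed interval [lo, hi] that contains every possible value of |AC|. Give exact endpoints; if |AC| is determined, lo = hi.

|AC| ∈ [12, 38]  (≈ [12.0000, 38.0000])

|AB| ∈ [23, 27]
|BC| ∈ {11}
|AC| ∈ [12, 38]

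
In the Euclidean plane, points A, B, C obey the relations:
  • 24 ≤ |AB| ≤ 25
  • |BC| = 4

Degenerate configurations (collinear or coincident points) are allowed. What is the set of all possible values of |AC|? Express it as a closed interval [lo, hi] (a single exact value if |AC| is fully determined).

|AB| ∈ [24, 25]
|BC| ∈ {4}
|AC| ∈ [20, 29]

|AC| ∈ [20, 29]  (≈ [20.0000, 29.0000])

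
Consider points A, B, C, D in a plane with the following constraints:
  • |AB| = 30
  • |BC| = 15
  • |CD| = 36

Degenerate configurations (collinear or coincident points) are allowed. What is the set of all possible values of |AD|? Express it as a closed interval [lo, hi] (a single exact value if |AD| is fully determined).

|AD| ∈ [0, 81]  (≈ [0.0000, 81.0000])

|AB| ∈ {30}
|BC| ∈ {15}
|CD| ∈ {36}
|AC| ∈ [15, 45]
|BD| ∈ [21, 51]
|AD| ∈ [0, 81]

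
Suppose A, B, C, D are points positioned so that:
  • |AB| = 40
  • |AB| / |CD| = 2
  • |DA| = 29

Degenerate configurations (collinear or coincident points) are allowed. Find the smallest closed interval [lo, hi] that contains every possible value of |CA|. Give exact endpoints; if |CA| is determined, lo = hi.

|CA| ∈ [9, 49]  (≈ [9.0000, 49.0000])

|AB| ∈ {40}
|AD| ∈ {29}
|CD| ∈ {20}
|BD| ∈ [11, 69]
|AC| ∈ [9, 49]
|BC| ∈ [0, 89]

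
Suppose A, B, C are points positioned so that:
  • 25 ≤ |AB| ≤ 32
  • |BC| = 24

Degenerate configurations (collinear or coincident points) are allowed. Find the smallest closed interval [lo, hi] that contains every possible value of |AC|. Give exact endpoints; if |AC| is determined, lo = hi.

|AC| ∈ [1, 56]  (≈ [1.0000, 56.0000])

|AB| ∈ [25, 32]
|BC| ∈ {24}
|AC| ∈ [1, 56]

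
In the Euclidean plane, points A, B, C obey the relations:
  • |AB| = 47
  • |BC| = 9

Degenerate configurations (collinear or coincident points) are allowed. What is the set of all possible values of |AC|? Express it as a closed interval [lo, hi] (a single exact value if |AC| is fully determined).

|AB| ∈ {47}
|BC| ∈ {9}
|AC| ∈ [38, 56]

|AC| ∈ [38, 56]  (≈ [38.0000, 56.0000])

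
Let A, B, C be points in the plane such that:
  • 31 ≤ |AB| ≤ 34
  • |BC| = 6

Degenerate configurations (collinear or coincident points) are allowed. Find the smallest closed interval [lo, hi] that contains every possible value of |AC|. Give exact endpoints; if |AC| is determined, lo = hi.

|AB| ∈ [31, 34]
|BC| ∈ {6}
|AC| ∈ [25, 40]

|AC| ∈ [25, 40]  (≈ [25.0000, 40.0000])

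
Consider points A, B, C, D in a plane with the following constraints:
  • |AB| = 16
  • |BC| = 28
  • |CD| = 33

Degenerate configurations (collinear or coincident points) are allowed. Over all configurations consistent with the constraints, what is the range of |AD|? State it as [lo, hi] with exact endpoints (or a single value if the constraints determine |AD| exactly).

|AB| ∈ {16}
|BC| ∈ {28}
|CD| ∈ {33}
|AC| ∈ [12, 44]
|BD| ∈ [5, 61]
|AD| ∈ [0, 77]

|AD| ∈ [0, 77]  (≈ [0.0000, 77.0000])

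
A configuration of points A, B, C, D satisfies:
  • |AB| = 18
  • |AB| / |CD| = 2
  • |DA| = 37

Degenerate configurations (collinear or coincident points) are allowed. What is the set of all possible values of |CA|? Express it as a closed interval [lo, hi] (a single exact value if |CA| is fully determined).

|AB| ∈ {18}
|AD| ∈ {37}
|CD| ∈ {9}
|BD| ∈ [19, 55]
|AC| ∈ [28, 46]
|BC| ∈ [10, 64]

|CA| ∈ [28, 46]  (≈ [28.0000, 46.0000])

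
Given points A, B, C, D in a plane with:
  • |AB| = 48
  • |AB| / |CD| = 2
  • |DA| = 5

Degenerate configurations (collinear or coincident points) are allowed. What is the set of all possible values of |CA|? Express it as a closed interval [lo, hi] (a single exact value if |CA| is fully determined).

|CA| ∈ [19, 29]  (≈ [19.0000, 29.0000])

|AB| ∈ {48}
|AD| ∈ {5}
|CD| ∈ {24}
|BD| ∈ [43, 53]
|AC| ∈ [19, 29]
|BC| ∈ [19, 77]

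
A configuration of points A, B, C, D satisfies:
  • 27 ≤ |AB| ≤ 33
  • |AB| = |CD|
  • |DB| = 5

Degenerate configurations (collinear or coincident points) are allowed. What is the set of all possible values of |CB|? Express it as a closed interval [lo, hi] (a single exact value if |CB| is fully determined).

|AB| ∈ [27, 33]
|BD| ∈ {5}
|CD| ∈ [27, 33]
|AD| ∈ [22, 38]
|BC| ∈ [22, 38]
|AC| ∈ [0, 71]

|CB| ∈ [22, 38]  (≈ [22.0000, 38.0000])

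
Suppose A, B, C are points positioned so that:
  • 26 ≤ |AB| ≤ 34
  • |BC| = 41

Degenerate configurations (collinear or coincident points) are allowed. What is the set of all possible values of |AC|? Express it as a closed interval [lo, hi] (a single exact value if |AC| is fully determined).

|AB| ∈ [26, 34]
|BC| ∈ {41}
|AC| ∈ [7, 75]

|AC| ∈ [7, 75]  (≈ [7.0000, 75.0000])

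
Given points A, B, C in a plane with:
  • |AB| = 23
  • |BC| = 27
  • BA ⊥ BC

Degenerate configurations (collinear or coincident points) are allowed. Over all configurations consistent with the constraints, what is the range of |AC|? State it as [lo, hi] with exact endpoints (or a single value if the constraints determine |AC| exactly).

|AB| ∈ {23}
|BC| ∈ {27}
|AC| ∈ {√(1258)}

|AC| = √(1258)  (≈ 35.4683)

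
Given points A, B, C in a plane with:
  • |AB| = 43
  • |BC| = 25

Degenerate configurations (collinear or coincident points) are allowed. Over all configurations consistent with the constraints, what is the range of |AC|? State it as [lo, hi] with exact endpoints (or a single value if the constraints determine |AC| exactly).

|AC| ∈ [18, 68]  (≈ [18.0000, 68.0000])

|AB| ∈ {43}
|BC| ∈ {25}
|AC| ∈ [18, 68]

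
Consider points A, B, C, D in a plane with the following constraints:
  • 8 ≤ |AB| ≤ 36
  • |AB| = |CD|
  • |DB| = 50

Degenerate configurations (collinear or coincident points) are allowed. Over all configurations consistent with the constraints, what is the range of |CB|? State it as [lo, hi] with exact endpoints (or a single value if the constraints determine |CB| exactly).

|AB| ∈ [8, 36]
|BD| ∈ {50}
|CD| ∈ [8, 36]
|AD| ∈ [14, 86]
|BC| ∈ [14, 86]
|AC| ∈ [0, 122]

|CB| ∈ [14, 86]  (≈ [14.0000, 86.0000])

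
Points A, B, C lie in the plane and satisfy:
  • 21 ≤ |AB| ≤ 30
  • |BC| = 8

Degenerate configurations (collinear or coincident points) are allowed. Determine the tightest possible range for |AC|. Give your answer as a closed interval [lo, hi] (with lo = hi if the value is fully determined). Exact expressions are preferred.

|AB| ∈ [21, 30]
|BC| ∈ {8}
|AC| ∈ [13, 38]

|AC| ∈ [13, 38]  (≈ [13.0000, 38.0000])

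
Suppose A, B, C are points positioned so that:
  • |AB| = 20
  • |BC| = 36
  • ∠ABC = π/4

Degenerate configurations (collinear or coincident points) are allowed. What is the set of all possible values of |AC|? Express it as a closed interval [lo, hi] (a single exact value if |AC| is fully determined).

|AB| ∈ {20}
|BC| ∈ {36}
|AC| ∈ {4·√(106 - 45·√(2))}

|AC| = 4·√(106 - 45·√(2))  (≈ 26.0339)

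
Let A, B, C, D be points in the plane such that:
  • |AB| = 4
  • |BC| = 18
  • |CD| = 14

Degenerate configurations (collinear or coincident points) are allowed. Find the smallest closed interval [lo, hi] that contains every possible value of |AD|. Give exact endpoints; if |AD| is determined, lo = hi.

|AD| ∈ [0, 36]  (≈ [0.0000, 36.0000])

|AB| ∈ {4}
|BC| ∈ {18}
|CD| ∈ {14}
|AC| ∈ [14, 22]
|BD| ∈ [4, 32]
|AD| ∈ [0, 36]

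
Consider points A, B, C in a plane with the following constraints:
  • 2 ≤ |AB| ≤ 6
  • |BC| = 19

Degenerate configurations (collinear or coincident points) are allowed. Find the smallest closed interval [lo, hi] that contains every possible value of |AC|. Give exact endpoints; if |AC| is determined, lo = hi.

|AC| ∈ [13, 25]  (≈ [13.0000, 25.0000])

|AB| ∈ [2, 6]
|BC| ∈ {19}
|AC| ∈ [13, 25]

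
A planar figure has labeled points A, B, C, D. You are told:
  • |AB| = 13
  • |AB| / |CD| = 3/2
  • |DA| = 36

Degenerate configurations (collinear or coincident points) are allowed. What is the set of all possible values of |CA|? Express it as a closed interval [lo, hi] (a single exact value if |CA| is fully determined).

|CA| ∈ [82/3, 134/3]  (≈ [27.3333, 44.6667])

|AB| ∈ {13}
|AD| ∈ {36}
|CD| ∈ {26/3}
|BD| ∈ [23, 49]
|AC| ∈ [82/3, 134/3]
|BC| ∈ [43/3, 173/3]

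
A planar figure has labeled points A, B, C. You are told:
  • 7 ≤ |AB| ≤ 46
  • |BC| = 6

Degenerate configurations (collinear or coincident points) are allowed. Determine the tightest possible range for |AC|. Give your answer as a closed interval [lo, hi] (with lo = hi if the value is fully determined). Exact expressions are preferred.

|AC| ∈ [1, 52]  (≈ [1.0000, 52.0000])

|AB| ∈ [7, 46]
|BC| ∈ {6}
|AC| ∈ [1, 52]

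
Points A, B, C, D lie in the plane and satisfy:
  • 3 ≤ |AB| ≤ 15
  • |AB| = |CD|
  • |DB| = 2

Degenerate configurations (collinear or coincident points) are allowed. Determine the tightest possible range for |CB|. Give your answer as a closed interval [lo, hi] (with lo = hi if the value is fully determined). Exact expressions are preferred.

|CB| ∈ [1, 17]  (≈ [1.0000, 17.0000])

|AB| ∈ [3, 15]
|BD| ∈ {2}
|CD| ∈ [3, 15]
|AD| ∈ [1, 17]
|BC| ∈ [1, 17]
|AC| ∈ [0, 32]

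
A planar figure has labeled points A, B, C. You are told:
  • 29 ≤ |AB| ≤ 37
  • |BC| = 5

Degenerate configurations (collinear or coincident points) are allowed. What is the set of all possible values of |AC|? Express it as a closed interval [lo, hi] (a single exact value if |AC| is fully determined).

|AC| ∈ [24, 42]  (≈ [24.0000, 42.0000])

|AB| ∈ [29, 37]
|BC| ∈ {5}
|AC| ∈ [24, 42]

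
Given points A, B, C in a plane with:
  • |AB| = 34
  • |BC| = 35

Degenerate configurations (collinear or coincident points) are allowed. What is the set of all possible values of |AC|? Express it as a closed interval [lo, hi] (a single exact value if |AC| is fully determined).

|AB| ∈ {34}
|BC| ∈ {35}
|AC| ∈ [1, 69]

|AC| ∈ [1, 69]  (≈ [1.0000, 69.0000])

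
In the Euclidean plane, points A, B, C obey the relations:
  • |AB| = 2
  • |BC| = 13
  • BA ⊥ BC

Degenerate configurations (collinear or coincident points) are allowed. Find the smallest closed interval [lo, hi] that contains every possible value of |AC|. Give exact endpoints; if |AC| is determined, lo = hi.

|AB| ∈ {2}
|BC| ∈ {13}
|AC| ∈ {√(173)}

|AC| = √(173)  (≈ 13.1529)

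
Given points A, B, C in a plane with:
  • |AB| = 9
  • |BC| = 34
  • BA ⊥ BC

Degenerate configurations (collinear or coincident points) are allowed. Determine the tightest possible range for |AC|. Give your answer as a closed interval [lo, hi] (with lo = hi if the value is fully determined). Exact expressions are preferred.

|AB| ∈ {9}
|BC| ∈ {34}
|AC| ∈ {√(1237)}

|AC| = √(1237)  (≈ 35.1710)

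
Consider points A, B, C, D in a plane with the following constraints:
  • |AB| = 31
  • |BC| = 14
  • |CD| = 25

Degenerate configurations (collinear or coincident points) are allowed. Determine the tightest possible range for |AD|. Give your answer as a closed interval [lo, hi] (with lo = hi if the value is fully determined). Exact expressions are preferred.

|AD| ∈ [0, 70]  (≈ [0.0000, 70.0000])

|AB| ∈ {31}
|BC| ∈ {14}
|CD| ∈ {25}
|AC| ∈ [17, 45]
|BD| ∈ [11, 39]
|AD| ∈ [0, 70]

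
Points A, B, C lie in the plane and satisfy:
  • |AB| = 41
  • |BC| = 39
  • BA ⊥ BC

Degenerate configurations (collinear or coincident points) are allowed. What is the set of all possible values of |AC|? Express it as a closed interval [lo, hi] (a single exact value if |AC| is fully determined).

|AC| = √(3202)  (≈ 56.5862)

|AB| ∈ {41}
|BC| ∈ {39}
|AC| ∈ {√(3202)}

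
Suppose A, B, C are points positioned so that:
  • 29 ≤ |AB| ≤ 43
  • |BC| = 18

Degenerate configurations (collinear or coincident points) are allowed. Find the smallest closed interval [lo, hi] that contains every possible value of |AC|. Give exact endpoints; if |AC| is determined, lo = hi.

|AC| ∈ [11, 61]  (≈ [11.0000, 61.0000])

|AB| ∈ [29, 43]
|BC| ∈ {18}
|AC| ∈ [11, 61]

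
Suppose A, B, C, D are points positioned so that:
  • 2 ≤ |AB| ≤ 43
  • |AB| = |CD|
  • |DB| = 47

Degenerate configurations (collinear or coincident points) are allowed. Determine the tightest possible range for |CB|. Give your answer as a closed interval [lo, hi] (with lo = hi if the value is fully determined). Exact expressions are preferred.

|CB| ∈ [4, 90]  (≈ [4.0000, 90.0000])

|AB| ∈ [2, 43]
|BD| ∈ {47}
|CD| ∈ [2, 43]
|AD| ∈ [4, 90]
|BC| ∈ [4, 90]
|AC| ∈ [0, 133]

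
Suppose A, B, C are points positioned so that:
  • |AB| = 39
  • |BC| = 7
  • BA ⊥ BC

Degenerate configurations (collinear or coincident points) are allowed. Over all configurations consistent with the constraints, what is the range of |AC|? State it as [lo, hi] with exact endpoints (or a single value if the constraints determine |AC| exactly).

|AC| = √(1570)  (≈ 39.6232)

|AB| ∈ {39}
|BC| ∈ {7}
|AC| ∈ {√(1570)}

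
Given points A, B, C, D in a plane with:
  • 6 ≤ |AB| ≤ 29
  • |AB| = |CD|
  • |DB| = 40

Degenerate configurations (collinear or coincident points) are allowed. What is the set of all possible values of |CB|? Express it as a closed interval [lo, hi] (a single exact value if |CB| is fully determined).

|AB| ∈ [6, 29]
|BD| ∈ {40}
|CD| ∈ [6, 29]
|AD| ∈ [11, 69]
|BC| ∈ [11, 69]
|AC| ∈ [0, 98]

|CB| ∈ [11, 69]  (≈ [11.0000, 69.0000])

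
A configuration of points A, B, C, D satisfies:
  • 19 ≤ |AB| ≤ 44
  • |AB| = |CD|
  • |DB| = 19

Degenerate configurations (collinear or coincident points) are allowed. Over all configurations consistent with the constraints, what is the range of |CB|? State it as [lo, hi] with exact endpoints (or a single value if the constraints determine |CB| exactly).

|AB| ∈ [19, 44]
|BD| ∈ {19}
|CD| ∈ [19, 44]
|AD| ∈ [0, 63]
|BC| ∈ [0, 63]
|AC| ∈ [0, 107]

|CB| ∈ [0, 63]  (≈ [0.0000, 63.0000])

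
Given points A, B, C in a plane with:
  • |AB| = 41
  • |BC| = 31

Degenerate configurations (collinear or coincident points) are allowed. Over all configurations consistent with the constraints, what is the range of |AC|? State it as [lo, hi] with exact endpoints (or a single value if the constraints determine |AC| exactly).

|AC| ∈ [10, 72]  (≈ [10.0000, 72.0000])

|AB| ∈ {41}
|BC| ∈ {31}
|AC| ∈ [10, 72]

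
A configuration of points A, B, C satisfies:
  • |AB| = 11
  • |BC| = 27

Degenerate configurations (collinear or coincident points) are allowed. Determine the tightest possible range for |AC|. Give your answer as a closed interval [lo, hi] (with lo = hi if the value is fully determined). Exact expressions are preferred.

|AC| ∈ [16, 38]  (≈ [16.0000, 38.0000])

|AB| ∈ {11}
|BC| ∈ {27}
|AC| ∈ [16, 38]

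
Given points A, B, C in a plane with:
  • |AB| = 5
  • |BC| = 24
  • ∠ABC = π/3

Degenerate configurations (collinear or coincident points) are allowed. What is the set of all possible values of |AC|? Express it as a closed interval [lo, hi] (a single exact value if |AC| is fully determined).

|AC| = √(481)  (≈ 21.9317)

|AB| ∈ {5}
|BC| ∈ {24}
|AC| ∈ {√(481)}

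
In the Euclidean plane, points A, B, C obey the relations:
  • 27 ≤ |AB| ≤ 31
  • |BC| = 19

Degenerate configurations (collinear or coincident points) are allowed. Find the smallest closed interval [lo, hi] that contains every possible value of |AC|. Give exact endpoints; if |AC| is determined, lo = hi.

|AC| ∈ [8, 50]  (≈ [8.0000, 50.0000])

|AB| ∈ [27, 31]
|BC| ∈ {19}
|AC| ∈ [8, 50]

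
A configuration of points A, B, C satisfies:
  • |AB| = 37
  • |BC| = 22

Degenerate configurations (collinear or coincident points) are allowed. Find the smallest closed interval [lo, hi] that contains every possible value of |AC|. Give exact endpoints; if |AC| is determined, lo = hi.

|AC| ∈ [15, 59]  (≈ [15.0000, 59.0000])

|AB| ∈ {37}
|BC| ∈ {22}
|AC| ∈ [15, 59]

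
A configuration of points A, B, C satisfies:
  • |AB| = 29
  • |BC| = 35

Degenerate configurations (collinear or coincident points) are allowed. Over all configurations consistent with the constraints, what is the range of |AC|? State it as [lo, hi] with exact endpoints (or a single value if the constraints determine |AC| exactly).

|AB| ∈ {29}
|BC| ∈ {35}
|AC| ∈ [6, 64]

|AC| ∈ [6, 64]  (≈ [6.0000, 64.0000])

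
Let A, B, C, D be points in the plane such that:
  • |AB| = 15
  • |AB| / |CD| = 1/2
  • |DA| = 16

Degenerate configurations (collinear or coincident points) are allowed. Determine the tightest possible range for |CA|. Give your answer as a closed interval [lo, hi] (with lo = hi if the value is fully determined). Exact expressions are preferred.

|AB| ∈ {15}
|AD| ∈ {16}
|CD| ∈ {30}
|BD| ∈ [1, 31]
|AC| ∈ [14, 46]
|BC| ∈ [0, 61]

|CA| ∈ [14, 46]  (≈ [14.0000, 46.0000])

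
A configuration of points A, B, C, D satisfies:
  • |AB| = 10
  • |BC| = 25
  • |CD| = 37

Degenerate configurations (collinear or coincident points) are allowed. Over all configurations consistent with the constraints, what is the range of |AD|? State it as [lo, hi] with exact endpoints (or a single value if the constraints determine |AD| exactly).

|AB| ∈ {10}
|BC| ∈ {25}
|CD| ∈ {37}
|AC| ∈ [15, 35]
|BD| ∈ [12, 62]
|AD| ∈ [2, 72]

|AD| ∈ [2, 72]  (≈ [2.0000, 72.0000])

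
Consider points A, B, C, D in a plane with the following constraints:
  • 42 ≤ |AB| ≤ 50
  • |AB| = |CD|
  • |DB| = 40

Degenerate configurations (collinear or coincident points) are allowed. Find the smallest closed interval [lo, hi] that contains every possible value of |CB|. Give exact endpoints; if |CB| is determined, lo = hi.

|AB| ∈ [42, 50]
|BD| ∈ {40}
|CD| ∈ [42, 50]
|AD| ∈ [2, 90]
|BC| ∈ [2, 90]
|AC| ∈ [0, 140]

|CB| ∈ [2, 90]  (≈ [2.0000, 90.0000])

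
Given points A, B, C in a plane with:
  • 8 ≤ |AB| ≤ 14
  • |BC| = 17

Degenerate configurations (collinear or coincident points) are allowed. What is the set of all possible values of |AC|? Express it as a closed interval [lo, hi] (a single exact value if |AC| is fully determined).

|AC| ∈ [3, 31]  (≈ [3.0000, 31.0000])

|AB| ∈ [8, 14]
|BC| ∈ {17}
|AC| ∈ [3, 31]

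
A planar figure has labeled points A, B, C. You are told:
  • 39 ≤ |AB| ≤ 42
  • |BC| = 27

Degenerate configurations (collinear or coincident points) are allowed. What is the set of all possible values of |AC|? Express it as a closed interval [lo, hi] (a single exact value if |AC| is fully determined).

|AB| ∈ [39, 42]
|BC| ∈ {27}
|AC| ∈ [12, 69]

|AC| ∈ [12, 69]  (≈ [12.0000, 69.0000])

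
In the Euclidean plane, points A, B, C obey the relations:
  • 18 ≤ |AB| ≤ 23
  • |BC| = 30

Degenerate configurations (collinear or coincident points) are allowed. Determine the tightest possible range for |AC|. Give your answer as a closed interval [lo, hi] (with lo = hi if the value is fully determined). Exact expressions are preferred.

|AB| ∈ [18, 23]
|BC| ∈ {30}
|AC| ∈ [7, 53]

|AC| ∈ [7, 53]  (≈ [7.0000, 53.0000])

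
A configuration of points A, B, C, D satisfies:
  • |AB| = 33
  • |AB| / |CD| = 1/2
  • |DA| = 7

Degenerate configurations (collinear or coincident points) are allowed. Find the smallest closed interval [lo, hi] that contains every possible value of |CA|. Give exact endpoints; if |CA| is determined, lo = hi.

|AB| ∈ {33}
|AD| ∈ {7}
|CD| ∈ {66}
|BD| ∈ [26, 40]
|AC| ∈ [59, 73]
|BC| ∈ [26, 106]

|CA| ∈ [59, 73]  (≈ [59.0000, 73.0000])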